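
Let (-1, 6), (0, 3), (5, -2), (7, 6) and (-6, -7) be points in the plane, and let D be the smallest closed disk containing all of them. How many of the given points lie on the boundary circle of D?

2

The minimum enclosing circle of a finite set is fixed by two of the points (as a diameter) or three (as a circumcircle).
The farthest pair is (7, 6)–(-6, -7) with squared distance 338. The circle on this segment as diameter has centre (0.5, -0.5) and r² = 338/4 = 84.5.
Check (-1, 6): distance² to centre = 44.5 ≤ 84.5, so it lies inside.
All remaining points lie in this disk, and no smaller disk contains both endpoints, so this is the minimum enclosing circle.
The points at distance exactly r from the centre are (7, 6), (-6, -7) — 2 points.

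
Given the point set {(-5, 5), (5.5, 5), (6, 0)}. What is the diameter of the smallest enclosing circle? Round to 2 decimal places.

12.08

Call the three points A, B, C in the order given.
Side lengths²: AB² = 110.25, AC² = 146, BC² = 25.25.
Since AC² = 146 ≥ 110.25 + 25.25 = 135.5, the angle opposite AC is not acute, so the smallest enclosing circle has AC as diameter.
Centre = midpoint of AC = (0.5, 2.5), r² = 146/4 = 36.5.
Diameter = 2r = 2√(36.5) ≈ 12.08.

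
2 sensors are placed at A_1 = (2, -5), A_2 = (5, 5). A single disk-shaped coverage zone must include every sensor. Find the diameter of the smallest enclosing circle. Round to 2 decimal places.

10.44

The smallest circle enclosing two points has them as diameter endpoints.
Centre = midpoint = (3.5, 0); r² = |A_1A_2|²/4 = 109/4 = 27.25.
Diameter = 2r = 2√(27.25) ≈ 10.44.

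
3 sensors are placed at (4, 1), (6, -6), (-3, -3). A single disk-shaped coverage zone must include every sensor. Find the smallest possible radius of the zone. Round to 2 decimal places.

Call the three points A, B, C in the order given.
Side lengths²: AB² = 53, AC² = 65, BC² = 90.
Since BC² = 90 < 65 + 53 = 118, the triangle is acute, so the smallest enclosing circle is the circumcircle.
Circumcentre = (71/38, -129/38), r² = 17225/722.
r = √(17225/722) ≈ 4.88.

4.88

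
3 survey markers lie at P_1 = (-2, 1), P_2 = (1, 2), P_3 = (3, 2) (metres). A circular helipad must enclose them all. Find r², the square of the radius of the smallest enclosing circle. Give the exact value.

6.5

Side lengths²: P_1P_2² = 10, P_1P_3² = 26, P_2P_3² = 4.
Since P_1P_3² = 26 ≥ 10 + 4 = 14, the angle opposite P_1P_3 is not acute, so the smallest enclosing circle has P_1P_3 as diameter.
Centre = midpoint of P_1P_3 = (0.5, 1.5), r² = 26/4 = 6.5.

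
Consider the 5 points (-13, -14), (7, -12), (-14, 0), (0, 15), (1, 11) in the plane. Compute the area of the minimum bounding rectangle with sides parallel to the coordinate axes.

x ranges over [-14, 7], width 21.
y ranges over [-14, 15], height 29.
Area = 21 × 29 = 609.

609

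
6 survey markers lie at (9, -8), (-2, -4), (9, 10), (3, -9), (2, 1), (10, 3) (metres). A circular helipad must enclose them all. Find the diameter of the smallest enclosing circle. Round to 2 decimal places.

The minimum enclosing circle of a finite set is fixed by two of the points (as a diameter) or three (as a circumcircle).
The farthest pair is (9, 10)–(3, -9) with squared distance 397. The circle on this segment as diameter has centre (6, 0.5) and r² = 397/4 = 99.25.
Check (9, -8): distance² to centre = 81.25 ≤ 99.25, so it lies inside.
All remaining points lie in this disk, and no smaller disk contains both endpoints, so this is the minimum enclosing circle.
Diameter = 2r = 2√(99.25) ≈ 19.92.

19.92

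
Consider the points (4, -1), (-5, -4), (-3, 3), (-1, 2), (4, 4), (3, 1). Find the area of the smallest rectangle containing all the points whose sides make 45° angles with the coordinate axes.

In coordinates u = x + y, v = x − y the rectangle is axis-aligned; the map (x,y)→(u,v) scales areas by 2.
u-values: 3, -9, 0, 1, 8, 4; range = 8 − (-9) = 17.
v-values: 5, -1, -6, -3, 0, 2; range = 5 − (-6) = 11.
Area = (17 × 11) / 2 = 93.5.

93.5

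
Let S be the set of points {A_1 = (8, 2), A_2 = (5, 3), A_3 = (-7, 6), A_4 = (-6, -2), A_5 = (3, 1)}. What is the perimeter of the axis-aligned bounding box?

Width = max x − min x = 8 − (-7) = 15.
Height = max y − min y = 6 − (-2) = 8.
Perimeter = 2(15 + 8) = 46.

46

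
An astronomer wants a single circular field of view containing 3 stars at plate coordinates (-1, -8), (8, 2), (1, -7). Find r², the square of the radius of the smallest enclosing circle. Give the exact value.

Call the three points A, B, C in the order given.
Side lengths²: AB² = 181, AC² = 5, BC² = 130.
Since AB² = 181 ≥ 130 + 5 = 135, the angle opposite AB is not acute, so the smallest enclosing circle has AB as diameter.
Centre = midpoint of AB = (3.5, -3), r² = 181/4 = 45.25.

45.25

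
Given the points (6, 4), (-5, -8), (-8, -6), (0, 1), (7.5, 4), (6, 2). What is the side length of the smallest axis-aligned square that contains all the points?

The bounding box has width 15.5 and height 12.
An axis-aligned square enclosing the set must have side ≥ max(width, height).
So the minimum side is max(15.5, 12) = 15.5.

15.5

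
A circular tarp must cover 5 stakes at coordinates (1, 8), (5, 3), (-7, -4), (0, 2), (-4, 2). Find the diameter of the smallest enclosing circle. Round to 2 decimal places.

The minimum enclosing circle of a finite set is fixed by two of the points (as a diameter) or three (as a circumcircle).
The minimum enclosing circle is determined by three boundary points: (1, 8), (5, 3), (-7, -4).
Their circumcentre is (-93/44, 31/22) with r² = 102869/1936.
The farthest remaining point (0, 2) is at distance² 9325/1936 ≤ 102869/1936.
Diameter = 2r = 2√(102869/1936) ≈ 14.58.

14.58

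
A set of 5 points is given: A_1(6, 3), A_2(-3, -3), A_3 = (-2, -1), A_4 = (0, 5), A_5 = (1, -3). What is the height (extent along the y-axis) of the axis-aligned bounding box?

8

max y = 5, min y = -3, so height = 8.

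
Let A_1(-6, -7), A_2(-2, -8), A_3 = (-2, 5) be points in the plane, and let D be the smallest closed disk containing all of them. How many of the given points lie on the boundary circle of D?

Side lengths²: A_1A_2² = 17, A_1A_3² = 160, A_2A_3² = 169.
Since A_2A_3² = 169 < 160 + 17 = 177, the triangle is acute, so the smallest enclosing circle is the circumcircle.
Circumcentre = (-2.5, -1.5), r² = 42.5.
The points at distance exactly r from the centre are A_1, A_2, A_3 — 3 points.

3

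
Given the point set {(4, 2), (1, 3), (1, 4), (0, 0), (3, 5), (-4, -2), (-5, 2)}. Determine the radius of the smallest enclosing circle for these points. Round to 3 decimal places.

The minimum enclosing circle of a finite set is fixed by two of the points (as a diameter) or three (as a circumcircle).
The farthest pair is (3, 5)–(-4, -2) with squared distance 98. The circle on this segment as diameter has centre (-0.5, 1.5) and r² = 98/4 = 24.5.
Check (4, 2): distance² to centre = 20.5 ≤ 24.5, so it lies inside.
All remaining points lie in this disk, and no smaller disk contains both endpoints, so this is the minimum enclosing circle.
r = √(24.5) ≈ 4.950.

4.950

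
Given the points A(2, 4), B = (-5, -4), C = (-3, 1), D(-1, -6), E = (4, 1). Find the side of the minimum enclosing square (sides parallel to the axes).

The bounding box has width 9 and height 10.
An axis-aligned square enclosing the set must have side ≥ max(width, height).
So the minimum side is max(9, 10) = 10.

10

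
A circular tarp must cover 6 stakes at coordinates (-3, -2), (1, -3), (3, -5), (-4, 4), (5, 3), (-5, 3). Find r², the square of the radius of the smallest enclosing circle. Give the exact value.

34

A smallest enclosing disk is always determined by at most three of the input points on its boundary.
The minimum enclosing circle is determined by three boundary points: (3, -5), (5, 3), (-5, 3).
Their circumcentre is (0, 0) with r² = 34.
The farthest remaining point (-4, 4) is at distance² 32 ≤ 34.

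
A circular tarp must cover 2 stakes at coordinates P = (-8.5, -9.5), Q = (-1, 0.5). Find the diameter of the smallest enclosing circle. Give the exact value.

12.5

The smallest circle enclosing two points has them as diameter endpoints.
Centre = midpoint = (-4.75, -4.5); r² = |PQ|²/4 = 156.25/4 = 39.0625.
Diameter = 2r = 2√(39.0625) = 12.5.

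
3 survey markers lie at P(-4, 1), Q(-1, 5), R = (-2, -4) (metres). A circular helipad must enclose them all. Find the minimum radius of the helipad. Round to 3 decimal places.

4.528

Side lengths²: PQ² = 25, PR² = 29, QR² = 82.
Since QR² = 82 ≥ 29 + 25 = 54, the angle opposite QR is not acute, so the smallest enclosing circle has QR as diameter.
Centre = midpoint of QR = (-1.5, 0.5), r² = 82/4 = 20.5.
r = √(20.5) ≈ 4.528.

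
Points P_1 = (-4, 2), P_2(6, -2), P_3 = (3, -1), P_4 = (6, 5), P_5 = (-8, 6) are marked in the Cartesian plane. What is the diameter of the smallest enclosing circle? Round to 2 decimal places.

16.12

By Welzl's lemma the MEC is supported by two points (diametrically opposite) or three points (on a circumcircle).
The farthest pair is P_2–P_5 with squared distance 260. The circle on this segment as diameter has centre (-1, 2) and r² = 260/4 = 65.
Check P_1: distance² to centre = 9 ≤ 65, so it lies inside.
All remaining points lie in this disk, and no smaller disk contains both endpoints, so this is the minimum enclosing circle.
Diameter = 2r = 2√65 ≈ 16.12.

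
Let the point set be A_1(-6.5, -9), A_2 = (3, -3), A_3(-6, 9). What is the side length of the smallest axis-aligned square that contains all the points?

18

The bounding box has width 9.5 and height 18.
An axis-aligned square enclosing the set must have side ≥ max(width, height).
So the minimum side is max(9.5, 18) = 18.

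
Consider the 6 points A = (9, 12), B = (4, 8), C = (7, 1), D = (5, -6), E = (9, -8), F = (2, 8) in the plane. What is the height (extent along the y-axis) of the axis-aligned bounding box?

max y = 12, min y = -8, so height = 20.

20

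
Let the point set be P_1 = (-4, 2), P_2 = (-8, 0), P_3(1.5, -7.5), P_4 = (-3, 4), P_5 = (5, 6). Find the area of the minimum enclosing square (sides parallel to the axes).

The bounding box has width 13 and height 13.5.
An axis-aligned square enclosing the set must have side ≥ max(width, height).
So the minimum side is max(13, 13.5) = 13.5.
Area = 13.5² = 182.25.

182.25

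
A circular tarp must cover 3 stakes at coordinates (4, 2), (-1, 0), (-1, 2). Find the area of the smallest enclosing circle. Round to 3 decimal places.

22.777

Call the three points A, B, C in the order given.
Side lengths²: AB² = 29, AC² = 25, BC² = 4.
Since AB² = 29 ≥ 25 + 4 = 29, the angle opposite AB is not acute, so the smallest enclosing circle has AB as diameter.
Centre = midpoint of AB = (1.5, 1), r² = 29/4 = 7.25.
Area = π·r² = π·7.25 ≈ 22.777.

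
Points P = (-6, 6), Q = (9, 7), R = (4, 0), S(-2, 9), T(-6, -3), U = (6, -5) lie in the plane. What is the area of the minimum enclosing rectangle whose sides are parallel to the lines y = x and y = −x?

In coordinates u = x + y, v = x − y the rectangle is axis-aligned; the map (x,y)→(u,v) scales areas by 2.
u-values: 0, 16, 4, 7, -9, 1; range = 16 − (-9) = 25.
v-values: -12, 2, 4, -11, -3, 11; range = 11 − (-12) = 23.
Area = (25 × 23) / 2 = 287.5.

287.5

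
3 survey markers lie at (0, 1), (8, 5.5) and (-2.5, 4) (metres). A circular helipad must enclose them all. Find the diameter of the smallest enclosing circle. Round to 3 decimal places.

10.607

Call the three points A, B, C in the order given.
Side lengths²: AB² = 84.25, AC² = 15.25, BC² = 112.5.
Since BC² = 112.5 ≥ 84.25 + 15.25 = 99.5, the angle opposite BC is not acute, so the smallest enclosing circle has BC as diameter.
Centre = midpoint of BC = (2.75, 4.75), r² = 112.5/4 = 28.125.
Diameter = 2r = 2√(28.125) ≈ 10.607.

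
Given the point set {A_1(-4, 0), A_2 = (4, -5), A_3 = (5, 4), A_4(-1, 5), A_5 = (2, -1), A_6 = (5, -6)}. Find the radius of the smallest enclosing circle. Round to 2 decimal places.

6.26

The minimum enclosing circle of a finite set is fixed by two of the points (as a diameter) or three (as a circumcircle).
The farthest pair is A_4–A_6 with squared distance 157. The circle on this segment as diameter has centre (2, -0.5) and r² = 157/4 = 39.25.
Check A_1: distance² to centre = 36.25 ≤ 39.25, so it lies inside.
All remaining points lie in this disk, and no smaller disk contains both endpoints, so this is the minimum enclosing circle.
r = √(39.25) ≈ 6.26.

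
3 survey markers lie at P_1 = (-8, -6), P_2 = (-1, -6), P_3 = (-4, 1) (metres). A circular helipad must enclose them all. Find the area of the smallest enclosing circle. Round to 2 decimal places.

60.43

Side lengths²: P_1P_2² = 49, P_1P_3² = 65, P_2P_3² = 58.
Since P_1P_3² = 65 < 58 + 49 = 107, the triangle is acute, so the smallest enclosing circle is the circumcircle.
Circumcentre = (-4.5, -47/14), r² = 1885/98.
Area = π·r² = π·1885/98 ≈ 60.43.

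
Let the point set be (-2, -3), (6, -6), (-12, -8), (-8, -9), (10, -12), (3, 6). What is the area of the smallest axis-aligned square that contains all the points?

484

The bounding box has width 22 and height 18.
An axis-aligned square enclosing the set must have side ≥ max(width, height).
So the minimum side is max(22, 18) = 22.
Area = 22² = 484.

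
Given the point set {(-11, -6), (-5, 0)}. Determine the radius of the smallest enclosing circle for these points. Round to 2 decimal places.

4.24

The smallest circle enclosing two points has them as diameter endpoints.
Centre = midpoint = (-8, -3); r² = |(-11, -6)−(-5, 0)|²/4 = 72/4 = 18.
r = √18 ≈ 4.24.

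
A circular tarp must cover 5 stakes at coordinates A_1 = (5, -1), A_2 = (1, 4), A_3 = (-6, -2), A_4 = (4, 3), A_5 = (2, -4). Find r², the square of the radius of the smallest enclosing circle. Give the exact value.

By Welzl's lemma the MEC is supported by two points (diametrically opposite) or three points (on a circumcircle).
The minimum enclosing circle is determined by three boundary points: A_1, A_3, A_4.
Their circumcentre is (-11/18, -5/18) with r² = 5185/162.
The farthest remaining point A_2 is at distance² 3385/162 ≤ 5185/162.

5185/162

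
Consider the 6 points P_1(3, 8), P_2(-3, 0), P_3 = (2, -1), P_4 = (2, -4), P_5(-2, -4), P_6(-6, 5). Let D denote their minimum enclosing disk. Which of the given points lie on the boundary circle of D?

The minimum enclosing circle of a finite set is fixed by two of the points (as a diameter) or three (as a circumcircle).
The minimum enclosing circle is determined by three boundary points: P_1, P_4, P_6.
Their circumcentre is (-1/14, 31/14) with r² = 4205/98.
The farthest remaining point P_5 is at distance² 4149/98 ≤ 4205/98.
The points at distance exactly r from the centre are P_1, P_4, P_6 — 3 points.

P_1, P_4, P_6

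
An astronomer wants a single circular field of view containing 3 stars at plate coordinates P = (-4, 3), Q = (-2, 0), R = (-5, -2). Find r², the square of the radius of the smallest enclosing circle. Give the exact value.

Side lengths²: PQ² = 13, PR² = 26, QR² = 13.
Since PR² = 26 ≥ 13 + 13 = 26, the angle opposite PR is not acute, so the smallest enclosing circle has PR as diameter.
Centre = midpoint of PR = (-4.5, 0.5), r² = 26/4 = 6.5.

6.5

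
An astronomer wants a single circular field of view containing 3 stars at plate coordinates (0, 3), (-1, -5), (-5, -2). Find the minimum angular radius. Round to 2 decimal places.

4.07

Call the three points A, B, C in the order given.
Side lengths²: AB² = 65, AC² = 50, BC² = 25.
Since AB² = 65 < 50 + 25 = 75, the triangle is acute, so the smallest enclosing circle is the circumcircle.
Circumcentre = (-15/14, -13/14), r² = 1625/98.
r = √(1625/98) ≈ 4.07.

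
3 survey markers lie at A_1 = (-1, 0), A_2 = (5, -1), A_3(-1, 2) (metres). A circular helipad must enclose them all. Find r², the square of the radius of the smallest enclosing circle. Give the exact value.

11.25

Side lengths²: A_1A_2² = 37, A_1A_3² = 4, A_2A_3² = 45.
Since A_2A_3² = 45 ≥ 37 + 4 = 41, the angle opposite A_2A_3 is not acute, so the smallest enclosing circle has A_2A_3 as diameter.
Centre = midpoint of A_2A_3 = (2, 0.5), r² = 45/4 = 11.25.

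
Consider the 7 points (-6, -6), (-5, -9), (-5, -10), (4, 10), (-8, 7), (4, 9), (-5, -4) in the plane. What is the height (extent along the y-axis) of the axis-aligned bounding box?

20

max y = 10, min y = -10, so height = 20.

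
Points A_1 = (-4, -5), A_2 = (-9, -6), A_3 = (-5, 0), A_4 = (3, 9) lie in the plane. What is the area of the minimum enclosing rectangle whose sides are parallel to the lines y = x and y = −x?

94.5

In coordinates u = x + y, v = x − y the rectangle is axis-aligned; the map (x,y)→(u,v) scales areas by 2.
u-values: -9, -15, -5, 12; range = 12 − (-15) = 27.
v-values: 1, -3, -5, -6; range = 1 − (-6) = 7.
Area = (27 × 7) / 2 = 94.5.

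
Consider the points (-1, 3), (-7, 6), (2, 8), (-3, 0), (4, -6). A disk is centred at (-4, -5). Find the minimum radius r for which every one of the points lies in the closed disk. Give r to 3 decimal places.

The required radius is the distance from (-4, -5) to the farthest point.
Squared distances: 73, 130, 205, 26, 65.
Maximum is 205, attained at (2, 8).
r = √205 ≈ 14.318.

14.318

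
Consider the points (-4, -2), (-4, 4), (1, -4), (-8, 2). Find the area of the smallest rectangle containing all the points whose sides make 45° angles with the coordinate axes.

In coordinates u = x + y, v = x − y the rectangle is axis-aligned; the map (x,y)→(u,v) scales areas by 2.
u-values: -6, 0, -3, -6; range = 0 − (-6) = 6.
v-values: -2, -8, 5, -10; range = 5 − (-10) = 15.
Area = (6 × 15) / 2 = 45.

45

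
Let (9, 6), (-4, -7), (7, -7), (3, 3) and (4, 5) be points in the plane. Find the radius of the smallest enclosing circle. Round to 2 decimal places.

The minimum enclosing circle of a finite set is fixed by two of the points (as a diameter) or three (as a circumcircle).
The farthest pair is (9, 6)–(-4, -7) with squared distance 338. The circle on this segment as diameter has centre (2.5, -0.5) and r² = 338/4 = 84.5.
Check (7, -7): distance² to centre = 62.5 ≤ 84.5, so it lies inside.
All remaining points lie in this disk, and no smaller disk contains both endpoints, so this is the minimum enclosing circle.
r = √(84.5) ≈ 9.19.

9.19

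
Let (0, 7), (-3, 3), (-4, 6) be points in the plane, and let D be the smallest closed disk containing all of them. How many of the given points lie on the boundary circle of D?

Call the three points A, B, C in the order given.
Side lengths²: AB² = 25, AC² = 17, BC² = 10.
Since AB² = 25 < 17 + 10 = 27, the triangle is acute, so the smallest enclosing circle is the circumcircle.
Circumcentre = (-43/26, 133/26), r² = 2125/338.
The points at distance exactly r from the centre are (0, 7), (-3, 3), (-4, 6) — 3 points.

3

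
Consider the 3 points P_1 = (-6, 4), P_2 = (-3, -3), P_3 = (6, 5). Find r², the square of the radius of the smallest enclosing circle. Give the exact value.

725/18

Side lengths²: P_1P_2² = 58, P_1P_3² = 145, P_2P_3² = 145.
Since P_2P_3² = 145 < 145 + 58 = 203, the triangle is acute, so the smallest enclosing circle is the circumcircle.
Circumcentre = (1/6, 2.5), r² = 725/18.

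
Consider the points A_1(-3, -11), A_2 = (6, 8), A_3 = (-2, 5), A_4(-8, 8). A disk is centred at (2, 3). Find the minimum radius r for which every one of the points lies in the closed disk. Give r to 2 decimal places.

The required radius is the distance from (2, 3) to the farthest point.
Squared distances: 221, 41, 20, 125.
Maximum is 221, attained at A_1.
r = √221 ≈ 14.87.

14.87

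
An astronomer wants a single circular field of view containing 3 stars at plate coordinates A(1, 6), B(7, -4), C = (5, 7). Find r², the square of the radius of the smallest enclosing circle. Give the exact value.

Side lengths²: AB² = 136, AC² = 17, BC² = 125.
Since AB² = 136 < 125 + 17 = 142, the triangle is acute, so the smallest enclosing circle is the circumcircle.
Circumcentre = (199/46, 55/46), r² = 36125/1058.

36125/1058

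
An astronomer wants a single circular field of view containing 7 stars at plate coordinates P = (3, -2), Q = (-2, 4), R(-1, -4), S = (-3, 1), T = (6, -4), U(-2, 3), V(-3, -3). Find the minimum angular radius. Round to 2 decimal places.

5.66

A smallest enclosing disk is always determined by at most three of the input points on its boundary.
The minimum enclosing circle is determined by three boundary points: Q, T, V.
Their circumcentre is (1.875, -0.125) with r² = 32.03125.
The farthest remaining point S is at distance² 25.03125 ≤ 32.03125.
r = √(32.03125) ≈ 5.66.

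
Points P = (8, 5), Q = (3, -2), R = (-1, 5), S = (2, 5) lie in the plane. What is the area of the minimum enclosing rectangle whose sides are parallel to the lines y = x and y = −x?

In coordinates u = x + y, v = x − y the rectangle is axis-aligned; the map (x,y)→(u,v) scales areas by 2.
u-values: 13, 1, 4, 7; range = 13 − 1 = 12.
v-values: 3, 5, -6, -3; range = 5 − (-6) = 11.
Area = (12 × 11) / 2 = 66.

66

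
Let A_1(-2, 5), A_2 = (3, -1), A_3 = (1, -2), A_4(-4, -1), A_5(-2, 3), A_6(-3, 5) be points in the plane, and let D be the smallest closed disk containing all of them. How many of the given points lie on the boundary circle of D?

The minimum enclosing circle is determined by three boundary points: A_2, A_4, A_6.
Their circumcentre is (-0.5, 1.5) with r² = 18.5.
The farthest remaining point A_1 is at distance² 14.5 ≤ 18.5.
The points at distance exactly r from the centre are A_2, A_4, A_6 — 3 points.

3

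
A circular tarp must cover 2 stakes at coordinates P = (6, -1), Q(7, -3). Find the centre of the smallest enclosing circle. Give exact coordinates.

(6.5, -2)

The smallest circle enclosing two points has them as diameter endpoints.
Centre = midpoint = (6.5, -2); r² = |PQ|²/4 = 5/4 = 1.25.
Centre = (6.5, -2).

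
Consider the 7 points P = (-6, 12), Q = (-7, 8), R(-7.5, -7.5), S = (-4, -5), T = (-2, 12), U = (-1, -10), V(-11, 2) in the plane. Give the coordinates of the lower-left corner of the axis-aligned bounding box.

x-range [-11, -1], y-range [-10, 12].
The lower-left corner is (-11, -10).

(-11, -10)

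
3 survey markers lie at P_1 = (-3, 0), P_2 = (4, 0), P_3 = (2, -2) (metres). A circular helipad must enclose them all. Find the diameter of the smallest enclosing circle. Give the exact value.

7

Side lengths²: P_1P_2² = 49, P_1P_3² = 29, P_2P_3² = 8.
Since P_1P_2² = 49 ≥ 29 + 8 = 37, the angle opposite P_1P_2 is not acute, so the smallest enclosing circle has P_1P_2 as diameter.
Centre = midpoint of P_1P_2 = (0.5, 0), r² = 49/4 = 12.25.
Diameter = 2r = 2√(12.25) = 7.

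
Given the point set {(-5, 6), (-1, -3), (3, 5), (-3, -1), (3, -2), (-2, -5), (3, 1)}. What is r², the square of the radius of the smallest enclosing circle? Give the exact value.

A smallest enclosing disk is always determined by at most three of the input points on its boundary.
The minimum enclosing circle is determined by three boundary points: (-5, 6), (3, 5), (-2, -5).
Their circumcentre is (-53/34, 35/34) with r² = 21125/578.
The farthest remaining point (3, -2) is at distance² 17317/578 ≤ 21125/578.

21125/578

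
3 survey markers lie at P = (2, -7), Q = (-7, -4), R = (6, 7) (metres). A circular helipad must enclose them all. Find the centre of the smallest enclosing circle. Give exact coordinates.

Side lengths²: PQ² = 90, PR² = 212, QR² = 290.
Since QR² = 290 < 212 + 90 = 302, the triangle is acute, so the smallest enclosing circle is the circumcircle.
Circumcentre = (-6/23, 28/23), r² = 38425/529.
Centre = (-6/23, 28/23).

(-6/23, 28/23)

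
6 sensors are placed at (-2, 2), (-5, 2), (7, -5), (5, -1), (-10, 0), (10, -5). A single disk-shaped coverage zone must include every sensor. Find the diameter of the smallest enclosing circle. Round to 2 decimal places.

20.62

By Welzl's lemma the MEC is supported by two points (diametrically opposite) or three points (on a circumcircle).
The farthest pair is (-10, 0)–(10, -5) with squared distance 425. The circle on this segment as diameter has centre (0, -2.5) and r² = 425/4 = 106.25.
Check (-2, 2): distance² to centre = 24.25 ≤ 106.25, so it lies inside.
All remaining points lie in this disk, and no smaller disk contains both endpoints, so this is the minimum enclosing circle.
Diameter = 2r = 2√(106.25) ≈ 20.62.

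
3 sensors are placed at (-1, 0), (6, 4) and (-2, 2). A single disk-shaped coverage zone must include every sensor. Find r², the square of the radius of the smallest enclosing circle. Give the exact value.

Call the three points A, B, C in the order given.
Side lengths²: AB² = 65, AC² = 5, BC² = 68.
Since BC² = 68 < 65 + 5 = 70, the triangle is acute, so the smallest enclosing circle is the circumcircle.
Circumcentre = (37/18, 25/9), r² = 5525/324.

5525/324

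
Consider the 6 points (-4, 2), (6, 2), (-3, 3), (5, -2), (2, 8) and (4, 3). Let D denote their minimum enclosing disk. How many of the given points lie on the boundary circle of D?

3

A smallest enclosing disk is always determined by at most three of the input points on its boundary.
The minimum enclosing circle is determined by three boundary points: (-4, 2), (5, -2), (2, 8).
Their circumcentre is (41/26, 63/26) with r² = 10573/338.
The farthest remaining point (-3, 3) is at distance² 7193/338 ≤ 10573/338.
The points at distance exactly r from the centre are (-4, 2), (5, -2), (2, 8) — 3 points.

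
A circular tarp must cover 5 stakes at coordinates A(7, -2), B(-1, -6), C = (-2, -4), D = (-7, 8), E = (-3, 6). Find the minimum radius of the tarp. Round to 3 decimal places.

8.617

A smallest enclosing disk is always determined by at most three of the input points on its boundary.
The minimum enclosing circle is determined by three boundary points: A, B, D.
Their circumcentre is (-5/17, 44/17) with r² = 21460/289.
The farthest remaining point C is at distance² 13385/289 ≤ 21460/289.
r = √(21460/289) ≈ 8.617.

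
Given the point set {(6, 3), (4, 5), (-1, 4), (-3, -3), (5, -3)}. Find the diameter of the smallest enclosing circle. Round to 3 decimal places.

A smallest enclosing disk is always determined by at most three of the input points on its boundary.
The minimum enclosing circle is determined by three boundary points: (6, 3), (4, 5), (-3, -3).
Their circumcentre is (1.3, 0.3) with r² = 29.38.
The farthest remaining point (5, -3) is at distance² 24.58 ≤ 29.38.
Diameter = 2r = 2√(29.38) ≈ 10.841.

10.841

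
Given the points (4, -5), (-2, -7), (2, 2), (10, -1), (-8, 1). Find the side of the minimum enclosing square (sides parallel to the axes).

18

The bounding box has width 18 and height 9.
An axis-aligned square enclosing the set must have side ≥ max(width, height).
So the minimum side is max(18, 9) = 18.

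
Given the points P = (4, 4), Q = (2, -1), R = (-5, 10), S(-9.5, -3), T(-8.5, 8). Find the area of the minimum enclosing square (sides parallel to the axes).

The bounding box has width 13.5 and height 13.
An axis-aligned square enclosing the set must have side ≥ max(width, height).
So the minimum side is max(13.5, 13) = 13.5.
Area = 13.5² = 182.25.

182.25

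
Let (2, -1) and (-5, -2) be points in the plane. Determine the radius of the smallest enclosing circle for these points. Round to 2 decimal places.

The smallest circle enclosing two points has them as diameter endpoints.
Centre = midpoint = (-1.5, -1.5); r² = |(2, -1)−(-5, -2)|²/4 = 50/4 = 12.5.
r = √(12.5) ≈ 3.54.

3.54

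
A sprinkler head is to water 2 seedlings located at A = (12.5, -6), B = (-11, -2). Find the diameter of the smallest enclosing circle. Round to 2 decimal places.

The smallest circle enclosing two points has them as diameter endpoints.
Centre = midpoint = (0.75, -4); r² = |AB|²/4 = 568.25/4 = 142.0625.
Diameter = 2r = 2√(142.0625) ≈ 23.84.

23.84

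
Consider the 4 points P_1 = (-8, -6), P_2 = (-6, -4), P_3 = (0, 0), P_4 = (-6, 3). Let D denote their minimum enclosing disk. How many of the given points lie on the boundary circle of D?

3

The minimum enclosing circle is determined by three boundary points: P_1, P_3, P_4.
Their circumcentre is (-4.75, -2) with r² = 26.5625.
The farthest remaining point P_2 is at distance² 5.5625 ≤ 26.5625.
The points at distance exactly r from the centre are P_1, P_3, P_4 — 3 points.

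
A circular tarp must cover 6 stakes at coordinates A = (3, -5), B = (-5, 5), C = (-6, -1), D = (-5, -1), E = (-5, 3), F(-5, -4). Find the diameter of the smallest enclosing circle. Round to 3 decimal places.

12.806

The minimum enclosing circle of a finite set is fixed by two of the points (as a diameter) or three (as a circumcircle).
The farthest pair is A–B with squared distance 164. The circle on this segment as diameter has centre (-1, 0) and r² = 164/4 = 41.
Check C: distance² to centre = 26 ≤ 41, so it lies inside.
All remaining points lie in this disk, and no smaller disk contains both endpoints, so this is the minimum enclosing circle.
Diameter = 2r = 2√41 ≈ 12.806.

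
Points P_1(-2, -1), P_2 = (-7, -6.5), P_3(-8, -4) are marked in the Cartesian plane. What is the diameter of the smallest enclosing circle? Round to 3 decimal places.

Side lengths²: P_1P_2² = 55.25, P_1P_3² = 45, P_2P_3² = 7.25.
Since P_1P_2² = 55.25 ≥ 45 + 7.25 = 52.25, the angle opposite P_1P_2 is not acute, so the smallest enclosing circle has P_1P_2 as diameter.
Centre = midpoint of P_1P_2 = (-4.5, -3.75), r² = 55.25/4 = 13.8125.
Diameter = 2r = 2√(13.8125) ≈ 7.433.

7.433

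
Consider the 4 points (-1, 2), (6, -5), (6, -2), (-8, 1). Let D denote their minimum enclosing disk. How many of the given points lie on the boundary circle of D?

2

A smallest enclosing disk is always determined by at most three of the input points on its boundary.
The farthest pair is (6, -5)–(-8, 1) with squared distance 232. The circle on this segment as diameter has centre (-1, -2) and r² = 232/4 = 58.
Check (-1, 2): distance² to centre = 16 ≤ 58, so it lies inside.
All remaining points lie in this disk, and no smaller disk contains both endpoints, so this is the minimum enclosing circle.
The points at distance exactly r from the centre are (6, -5), (-8, 1) — 2 points.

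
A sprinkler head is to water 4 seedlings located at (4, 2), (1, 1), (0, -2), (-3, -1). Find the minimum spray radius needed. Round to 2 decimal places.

3.81

The minimum enclosing circle of a finite set is fixed by two of the points (as a diameter) or three (as a circumcircle).
The farthest pair is (4, 2)–(-3, -1) with squared distance 58. The circle on this segment as diameter has centre (0.5, 0.5) and r² = 58/4 = 14.5.
Check (1, 1): distance² to centre = 0.5 ≤ 14.5, so it lies inside.
All remaining points lie in this disk, and no smaller disk contains both endpoints, so this is the minimum enclosing circle.
r = √(14.5) ≈ 3.81.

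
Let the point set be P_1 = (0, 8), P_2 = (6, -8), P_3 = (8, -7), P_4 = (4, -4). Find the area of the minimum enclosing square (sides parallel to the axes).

256

The bounding box has width 8 and height 16.
An axis-aligned square enclosing the set must have side ≥ max(width, height).
So the minimum side is max(8, 16) = 16.
Area = 16² = 256.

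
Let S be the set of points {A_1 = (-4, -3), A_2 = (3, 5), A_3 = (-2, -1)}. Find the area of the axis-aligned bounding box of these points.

56

x ranges over [-4, 3], width 7.
y ranges over [-3, 5], height 8.
Area = 7 × 8 = 56.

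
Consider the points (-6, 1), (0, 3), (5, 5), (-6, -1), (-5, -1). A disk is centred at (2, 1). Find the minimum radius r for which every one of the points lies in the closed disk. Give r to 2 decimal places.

The required radius is the distance from (2, 1) to the farthest point.
Squared distances: 64, 8, 25, 68, 53.
Maximum is 68, attained at (-6, -1).
r = √68 ≈ 8.25.

8.25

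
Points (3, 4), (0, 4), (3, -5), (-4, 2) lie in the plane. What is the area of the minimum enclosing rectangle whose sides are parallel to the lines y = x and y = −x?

In coordinates u = x + y, v = x − y the rectangle is axis-aligned; the map (x,y)→(u,v) scales areas by 2.
u-values: 7, 4, -2, -2; range = 7 − (-2) = 9.
v-values: -1, -4, 8, -6; range = 8 − (-6) = 14.
Area = (9 × 14) / 2 = 63.

63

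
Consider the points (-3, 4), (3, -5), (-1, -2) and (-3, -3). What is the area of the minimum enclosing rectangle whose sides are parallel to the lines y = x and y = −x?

52.5

In coordinates u = x + y, v = x − y the rectangle is axis-aligned; the map (x,y)→(u,v) scales areas by 2.
u-values: 1, -2, -3, -6; range = 1 − (-6) = 7.
v-values: -7, 8, 1, 0; range = 8 − (-7) = 15.
Area = (7 × 15) / 2 = 52.5.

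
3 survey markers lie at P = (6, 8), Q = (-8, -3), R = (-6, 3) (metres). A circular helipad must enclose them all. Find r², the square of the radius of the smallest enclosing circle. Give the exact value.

Side lengths²: PQ² = 317, PR² = 169, QR² = 40.
Since PQ² = 317 ≥ 169 + 40 = 209, the angle opposite PQ is not acute, so the smallest enclosing circle has PQ as diameter.
Centre = midpoint of PQ = (-1, 2.5), r² = 317/4 = 79.25.

79.25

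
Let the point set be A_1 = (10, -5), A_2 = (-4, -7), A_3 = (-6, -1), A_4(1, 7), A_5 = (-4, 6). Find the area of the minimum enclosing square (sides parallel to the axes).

256

The bounding box has width 16 and height 14.
An axis-aligned square enclosing the set must have side ≥ max(width, height).
So the minimum side is max(16, 14) = 16.
Area = 16² = 256.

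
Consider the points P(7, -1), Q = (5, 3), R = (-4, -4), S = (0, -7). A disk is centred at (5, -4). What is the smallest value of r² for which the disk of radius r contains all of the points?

The required radius is the distance from (5, -4) to the farthest point.
Squared distances: 13, 49, 81, 34.
Maximum is 81, attained at R.

81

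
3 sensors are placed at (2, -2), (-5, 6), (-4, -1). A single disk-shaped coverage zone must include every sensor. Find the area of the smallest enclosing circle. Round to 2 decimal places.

88.75

Call the three points A, B, C in the order given.
Side lengths²: AB² = 113, AC² = 37, BC² = 50.
Since AB² = 113 ≥ 50 + 37 = 87, the angle opposite AB is not acute, so the smallest enclosing circle has AB as diameter.
Centre = midpoint of AB = (-1.5, 2), r² = 113/4 = 28.25.
Area = π·r² = π·28.25 ≈ 88.75.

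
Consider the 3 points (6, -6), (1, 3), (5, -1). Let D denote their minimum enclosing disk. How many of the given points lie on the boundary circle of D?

2

Call the three points A, B, C in the order given.
Side lengths²: AB² = 106, AC² = 26, BC² = 32.
Since AB² = 106 ≥ 32 + 26 = 58, the angle opposite AB is not acute, so the smallest enclosing circle has AB as diameter.
Centre = midpoint of AB = (3.5, -1.5), r² = 106/4 = 26.5.
The points at distance exactly r from the centre are (6, -6), (1, 3) — 2 points.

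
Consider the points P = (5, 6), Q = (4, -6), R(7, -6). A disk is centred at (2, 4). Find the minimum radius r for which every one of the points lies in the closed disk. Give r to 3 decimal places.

11.180

The required radius is the distance from (2, 4) to the farthest point.
Squared distances: 13, 104, 125.
Maximum is 125, attained at R.
r = √125 ≈ 11.180.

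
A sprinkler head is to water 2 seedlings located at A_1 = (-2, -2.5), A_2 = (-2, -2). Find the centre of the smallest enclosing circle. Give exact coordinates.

The smallest circle enclosing two points has them as diameter endpoints.
Centre = midpoint = (-2, -2.25); r² = |A_1A_2|²/4 = 0.25/4 = 0.0625.
Centre = (-2, -2.25).

(-2, -2.25)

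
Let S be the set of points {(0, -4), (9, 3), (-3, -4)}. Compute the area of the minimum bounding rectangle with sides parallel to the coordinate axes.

x ranges over [-3, 9], width 12.
y ranges over [-4, 3], height 7.
Area = 12 × 7 = 84.

84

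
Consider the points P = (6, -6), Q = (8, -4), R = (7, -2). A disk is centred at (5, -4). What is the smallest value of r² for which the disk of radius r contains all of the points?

The required radius is the distance from (5, -4) to the farthest point.
Squared distances: 5, 9, 8.
Maximum is 9, attained at Q.

9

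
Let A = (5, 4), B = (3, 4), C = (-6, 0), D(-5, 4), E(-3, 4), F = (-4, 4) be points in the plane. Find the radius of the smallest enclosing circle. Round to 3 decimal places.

5.852

The farthest pair is A–C with squared distance 137. The circle on this segment as diameter has centre (-0.5, 2) and r² = 137/4 = 34.25.
Check B: distance² to centre = 16.25 ≤ 34.25, so it lies inside.
All remaining points lie in this disk, and no smaller disk contains both endpoints, so this is the minimum enclosing circle.
r = √(34.25) ≈ 5.852.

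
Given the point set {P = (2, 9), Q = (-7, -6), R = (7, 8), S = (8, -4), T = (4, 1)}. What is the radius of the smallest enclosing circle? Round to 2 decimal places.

The minimum enclosing circle of a finite set is fixed by two of the points (as a diameter) or three (as a circumcircle).
The farthest pair is Q–R with squared distance 392. The circle on this segment as diameter has centre (0, 1) and r² = 392/4 = 98.
Check P: distance² to centre = 68 ≤ 98, so it lies inside.
All remaining points lie in this disk, and no smaller disk contains both endpoints, so this is the minimum enclosing circle.
r = √98 ≈ 9.90.

9.90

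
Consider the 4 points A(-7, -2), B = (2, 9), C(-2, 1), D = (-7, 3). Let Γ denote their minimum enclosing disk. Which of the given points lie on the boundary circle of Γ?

The minimum enclosing circle of a finite set is fixed by two of the points (as a diameter) or three (as a circumcircle).
The farthest pair is A–B with squared distance 202. The circle on this segment as diameter has centre (-2.5, 3.5) and r² = 202/4 = 50.5.
Check C: distance² to centre = 6.5 ≤ 50.5, so it lies inside.
All remaining points lie in this disk, and no smaller disk contains both endpoints, so this is the minimum enclosing circle.
The points at distance exactly r from the centre are A, B — 2 points.

A, B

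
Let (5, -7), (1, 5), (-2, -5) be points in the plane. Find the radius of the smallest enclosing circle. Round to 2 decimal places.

6.33

Call the three points A, B, C in the order given.
Side lengths²: AB² = 160, AC² = 53, BC² = 109.
Since AB² = 160 < 109 + 53 = 162, the triangle is acute, so the smallest enclosing circle is the circumcircle.
Circumcentre = (111/38, -39/38), r² = 28885/722.
r = √(28885/722) ≈ 6.33.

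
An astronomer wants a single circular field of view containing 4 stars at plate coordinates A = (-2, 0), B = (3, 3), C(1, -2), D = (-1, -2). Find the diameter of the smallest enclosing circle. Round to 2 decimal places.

6.40

The farthest pair is B–D with squared distance 41. The circle on this segment as diameter has centre (1, 0.5) and r² = 41/4 = 10.25.
Check A: distance² to centre = 9.25 ≤ 10.25, so it lies inside.
All remaining points lie in this disk, and no smaller disk contains both endpoints, so this is the minimum enclosing circle.
Diameter = 2r = 2√(10.25) ≈ 6.40.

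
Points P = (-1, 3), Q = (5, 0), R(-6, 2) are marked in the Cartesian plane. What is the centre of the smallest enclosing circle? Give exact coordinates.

Side lengths²: PQ² = 45, PR² = 26, QR² = 125.
Since QR² = 125 ≥ 45 + 26 = 71, the angle opposite QR is not acute, so the smallest enclosing circle has QR as diameter.
Centre = midpoint of QR = (-0.5, 1), r² = 125/4 = 31.25.
Centre = (-0.5, 1).

(-0.5, 1)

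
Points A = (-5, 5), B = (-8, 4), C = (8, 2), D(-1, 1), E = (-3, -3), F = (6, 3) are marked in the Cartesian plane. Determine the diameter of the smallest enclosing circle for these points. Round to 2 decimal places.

The minimum enclosing circle of a finite set is fixed by two of the points (as a diameter) or three (as a circumcircle).
The farthest pair is B–C with squared distance 260. The circle on this segment as diameter has centre (0, 3) and r² = 260/4 = 65.
Check A: distance² to centre = 29 ≤ 65, so it lies inside.
All remaining points lie in this disk, and no smaller disk contains both endpoints, so this is the minimum enclosing circle.
Diameter = 2r = 2√65 ≈ 16.12.

16.12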